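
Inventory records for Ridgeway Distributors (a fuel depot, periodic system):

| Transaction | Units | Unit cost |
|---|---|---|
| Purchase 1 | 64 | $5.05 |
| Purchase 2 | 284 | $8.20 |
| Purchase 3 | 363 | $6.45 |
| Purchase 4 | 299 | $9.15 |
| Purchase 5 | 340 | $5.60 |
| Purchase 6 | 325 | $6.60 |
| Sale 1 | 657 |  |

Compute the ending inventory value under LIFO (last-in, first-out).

Sale 1 (657) [LIFO — newest first]: 325 @ $6.60 + 332 @ $5.60 = $4,004.20
Ending inventory: 64 @ $5.05 + 284 @ $8.20 + 363 @ $6.45 + 299 @ $9.15 + 8 @ $5.60 = $7,774.00

Ending inventory = $7,774.00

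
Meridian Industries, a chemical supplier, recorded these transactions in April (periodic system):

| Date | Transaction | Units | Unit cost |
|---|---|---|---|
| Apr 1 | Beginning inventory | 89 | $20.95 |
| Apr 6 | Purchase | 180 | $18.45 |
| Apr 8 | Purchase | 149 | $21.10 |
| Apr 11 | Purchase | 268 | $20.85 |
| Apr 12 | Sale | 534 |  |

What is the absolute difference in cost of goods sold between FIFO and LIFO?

FIFO COGS: 89 @ $20.95 + 180 @ $18.45 + 149 @ $21.10 + 116 @ $20.85 = $10,748.05
LIFO COGS: 268 @ $20.85 + 149 @ $21.10 + 117 @ $18.45 = $10,890.35
Difference = |$10,748.05 − $10,890.35| = $142.30

$142.30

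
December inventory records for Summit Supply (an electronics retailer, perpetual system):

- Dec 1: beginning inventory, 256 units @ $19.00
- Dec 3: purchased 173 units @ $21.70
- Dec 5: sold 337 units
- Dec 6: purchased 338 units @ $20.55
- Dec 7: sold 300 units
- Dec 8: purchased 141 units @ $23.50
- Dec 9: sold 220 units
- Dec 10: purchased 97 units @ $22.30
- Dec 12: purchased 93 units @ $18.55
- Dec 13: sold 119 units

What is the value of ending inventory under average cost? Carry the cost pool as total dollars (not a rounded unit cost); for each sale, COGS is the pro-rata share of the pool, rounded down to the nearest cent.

After Dec 1: 256 on hand, pool $4,864.00 (≈ $19.0000 each)
After Dec 3: 429 on hand, pool $8,618.10 (≈ $20.0888 each)
Dec 5, sell 337: 337/429 × $8,618.10 → $6,769.92
After Dec 6: 430 on hand, pool $8,794.08 (≈ $20.4513 each)
Dec 7, sell 300: 300/430 × $8,794.08 → $6,135.40
After Dec 8: 271 on hand, pool $5,972.18 (≈ $22.0376 each)
Dec 9, sell 220: 220/271 × $5,972.18 → $4,848.26
After Dec 10: 148 on hand, pool $3,287.02 (≈ $22.2096 each)
After Dec 12: 241 on hand, pool $5,012.17 (≈ $20.7974 each)
Dec 13, sell 119: 119/241 × $5,012.17 → $2,474.88
Total COGS = $6,769.92 + $6,135.40 + $4,848.26 + $2,474.88 = $20,228.46
Ending inventory (cost pool remaining) = $2,537.29
Check: goods available $22,765.75 = COGS $20,228.46 + ending $2,537.29

Ending inventory = $2,537.29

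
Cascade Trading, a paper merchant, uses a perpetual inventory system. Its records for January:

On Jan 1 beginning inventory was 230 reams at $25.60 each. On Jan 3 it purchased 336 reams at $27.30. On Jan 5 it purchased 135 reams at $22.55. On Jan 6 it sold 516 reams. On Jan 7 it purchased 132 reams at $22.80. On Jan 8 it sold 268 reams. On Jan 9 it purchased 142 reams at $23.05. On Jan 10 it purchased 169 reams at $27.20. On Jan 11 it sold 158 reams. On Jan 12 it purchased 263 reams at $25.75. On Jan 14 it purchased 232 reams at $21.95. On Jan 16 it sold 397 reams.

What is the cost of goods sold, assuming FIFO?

COGS = $34,005.80

Jan 6, 516 sold [FIFO — oldest first]: 230 @ $25.60 + 286 @ $27.30 = $13,695.80
Jan 8, 268 sold [FIFO — oldest first]: 50 @ $27.30 + 135 @ $22.55 + 83 @ $22.80 = $6,301.65
Jan 11, 158 sold [FIFO — oldest first]: 49 @ $22.80 + 109 @ $23.05 = $3,629.65
Jan 16, 397 sold [FIFO — oldest first]: 33 @ $23.05 + 169 @ $27.20 + 195 @ $25.75 = $10,378.70
Total COGS = $13,695.80 + $6,301.65 + $3,629.65 + $10,378.70 = $34,005.80
Ending inventory: 68 @ $25.75 + 232 @ $21.95 = $6,843.40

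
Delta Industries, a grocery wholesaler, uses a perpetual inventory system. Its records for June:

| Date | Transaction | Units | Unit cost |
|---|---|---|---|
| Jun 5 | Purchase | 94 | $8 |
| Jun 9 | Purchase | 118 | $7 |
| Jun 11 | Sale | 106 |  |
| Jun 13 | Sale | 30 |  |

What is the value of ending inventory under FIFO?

Ending inventory = $532

Jun 11, 106 sold [FIFO — oldest first]: 94 @ $8 + 12 @ $7 = $836
Jun 13, 30 sold [FIFO — oldest first]: 30 @ $7 = $210
Total COGS = $836 + $210 = $1,046
Ending inventory: 76 @ $7 = $532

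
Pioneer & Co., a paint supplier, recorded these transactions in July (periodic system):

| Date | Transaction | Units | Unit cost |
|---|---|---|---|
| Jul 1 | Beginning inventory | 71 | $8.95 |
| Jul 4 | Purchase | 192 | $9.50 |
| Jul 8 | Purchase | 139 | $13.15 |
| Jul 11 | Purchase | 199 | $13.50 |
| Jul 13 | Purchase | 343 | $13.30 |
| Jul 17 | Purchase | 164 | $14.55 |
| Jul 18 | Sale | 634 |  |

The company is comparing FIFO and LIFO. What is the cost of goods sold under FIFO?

FIFO COGS: 71 @ $8.95 + 192 @ $9.50 + 139 @ $13.15 + 199 @ $13.50 + 33 @ $13.30 = $7,412.70
LIFO COGS: 164 @ $14.55 + 343 @ $13.30 + 127 @ $13.50 = $8,662.60

COGS = $7,412.70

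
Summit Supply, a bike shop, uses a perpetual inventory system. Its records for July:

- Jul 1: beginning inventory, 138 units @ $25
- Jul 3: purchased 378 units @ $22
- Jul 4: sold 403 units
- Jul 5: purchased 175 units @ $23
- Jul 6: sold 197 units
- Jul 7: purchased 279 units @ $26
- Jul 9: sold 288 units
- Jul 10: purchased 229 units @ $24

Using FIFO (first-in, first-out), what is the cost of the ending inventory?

Ending inventory = $7,628

Jul 4, 403 sold [FIFO — oldest first]: 138 @ $25 + 265 @ $22 = $9,280
Jul 6, 197 sold [FIFO — oldest first]: 113 @ $22 + 84 @ $23 = $4,418
Jul 9, 288 sold [FIFO — oldest first]: 91 @ $23 + 197 @ $26 = $7,215
Total COGS = $9,280 + $4,418 + $7,215 = $20,913
Ending inventory: 82 @ $26 + 229 @ $24 = $7,628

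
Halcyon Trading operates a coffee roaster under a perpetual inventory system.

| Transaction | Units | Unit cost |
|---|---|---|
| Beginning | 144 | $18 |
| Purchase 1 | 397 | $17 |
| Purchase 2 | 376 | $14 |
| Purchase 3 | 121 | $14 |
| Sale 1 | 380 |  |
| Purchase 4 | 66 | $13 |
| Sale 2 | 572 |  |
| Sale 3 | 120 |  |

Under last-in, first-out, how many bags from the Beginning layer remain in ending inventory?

32

Sale 1 (380) [LIFO — newest first]: 121 @ $14 + 259 @ $14 = $5,320
Sale 2 (572) [LIFO — newest first]: 66 @ $13 + 117 @ $14 + 389 @ $17 = $9,109
Sale 3 (120) [LIFO — newest first]: 8 @ $17 + 112 @ $18 = $2,152
Total COGS = $5,320 + $9,109 + $2,152 = $16,581
Ending inventory: 32 @ $18 = $576
Check: goods available $17,157 = COGS $16,581 + ending $576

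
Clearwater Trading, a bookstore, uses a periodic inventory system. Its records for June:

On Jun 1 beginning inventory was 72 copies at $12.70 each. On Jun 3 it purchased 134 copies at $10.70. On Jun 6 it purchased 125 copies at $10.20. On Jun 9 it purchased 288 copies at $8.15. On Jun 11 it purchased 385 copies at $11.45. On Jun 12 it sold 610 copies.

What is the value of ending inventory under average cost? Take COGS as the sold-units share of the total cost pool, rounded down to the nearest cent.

Jun 12, sell 610: 610/1004 × $10,378.65 → $6,305.75
Ending inventory (cost pool remaining) = $4,072.90
Check: goods available $10,378.65 = COGS $6,305.75 + ending $4,072.90

Ending inventory = $4,072.90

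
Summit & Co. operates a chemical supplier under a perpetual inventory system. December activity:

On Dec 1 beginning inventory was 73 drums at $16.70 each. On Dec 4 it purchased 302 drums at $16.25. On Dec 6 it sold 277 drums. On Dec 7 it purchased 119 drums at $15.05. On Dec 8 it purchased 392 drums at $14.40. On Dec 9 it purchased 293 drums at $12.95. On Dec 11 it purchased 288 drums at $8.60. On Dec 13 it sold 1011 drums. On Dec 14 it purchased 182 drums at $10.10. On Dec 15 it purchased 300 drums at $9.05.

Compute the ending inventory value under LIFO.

Dec 6, 277 sold [LIFO — newest first]: 277 @ $16.25 = $4,501.25
Dec 13, 1011 sold [LIFO — newest first]: 288 @ $8.60 + 293 @ $12.95 + 392 @ $14.40 + 38 @ $15.05 = $12,487.85
Total COGS = $4,501.25 + $12,487.85 = $16,989.10
Ending inventory: 73 @ $16.70 + 25 @ $16.25 + 81 @ $15.05 + 182 @ $10.10 + 300 @ $9.05 = $7,397.60

Ending inventory = $7,397.60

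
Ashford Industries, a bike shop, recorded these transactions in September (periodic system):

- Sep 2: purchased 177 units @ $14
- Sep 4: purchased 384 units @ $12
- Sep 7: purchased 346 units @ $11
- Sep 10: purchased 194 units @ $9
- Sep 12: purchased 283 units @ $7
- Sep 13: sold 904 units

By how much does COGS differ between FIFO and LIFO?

FIFO COGS: 177 @ $14 + 384 @ $12 + 343 @ $11 = $10,859
LIFO COGS: 283 @ $7 + 194 @ $9 + 346 @ $11 + 81 @ $12 = $8,505
Difference = |$10,859 − $8,505| = $2,354

$2,354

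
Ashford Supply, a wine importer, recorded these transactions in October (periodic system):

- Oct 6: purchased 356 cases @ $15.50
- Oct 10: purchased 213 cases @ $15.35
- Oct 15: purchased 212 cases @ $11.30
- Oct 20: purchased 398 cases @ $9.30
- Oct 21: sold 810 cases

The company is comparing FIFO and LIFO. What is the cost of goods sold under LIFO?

FIFO COGS: 356 @ $15.50 + 213 @ $15.35 + 212 @ $11.30 + 29 @ $9.30 = $11,452.85
LIFO COGS: 398 @ $9.30 + 212 @ $11.30 + 200 @ $15.35 = $9,167.00

COGS = $9,167.00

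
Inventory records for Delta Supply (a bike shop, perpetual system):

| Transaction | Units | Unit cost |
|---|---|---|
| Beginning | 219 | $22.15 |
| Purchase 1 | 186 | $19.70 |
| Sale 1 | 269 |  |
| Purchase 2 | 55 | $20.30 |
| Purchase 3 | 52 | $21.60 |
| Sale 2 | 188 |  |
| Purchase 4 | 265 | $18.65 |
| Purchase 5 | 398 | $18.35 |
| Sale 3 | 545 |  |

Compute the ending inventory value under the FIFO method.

Sale 1 (269) [FIFO — oldest first]: 219 @ $22.15 + 50 @ $19.70 = $5,835.85
Sale 2 (188) [FIFO — oldest first]: 136 @ $19.70 + 52 @ $20.30 = $3,734.80
Sale 3 (545) [FIFO — oldest first]: 3 @ $20.30 + 52 @ $21.60 + 265 @ $18.65 + 225 @ $18.35 = $10,255.10
Total COGS = $5,835.85 + $3,734.80 + $10,255.10 = $19,825.75
Ending inventory: 173 @ $18.35 = $3,174.55
Check: goods available $23,000.30 = COGS $19,825.75 + ending $3,174.55

Ending inventory = $3,174.55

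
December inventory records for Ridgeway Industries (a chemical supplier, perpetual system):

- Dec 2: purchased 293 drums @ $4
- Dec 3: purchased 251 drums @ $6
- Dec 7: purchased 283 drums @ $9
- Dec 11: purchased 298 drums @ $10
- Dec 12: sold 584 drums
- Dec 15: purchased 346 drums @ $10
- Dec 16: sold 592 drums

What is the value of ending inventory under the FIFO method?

Dec 12, 584 sold [FIFO — oldest first]: 293 @ $4 + 251 @ $6 + 40 @ $9 = $3,038
Dec 16, 592 sold [FIFO — oldest first]: 243 @ $9 + 298 @ $10 + 51 @ $10 = $5,677
Total COGS = $3,038 + $5,677 = $8,715
Ending inventory: 295 @ $10 = $2,950
Check: goods available $11,665 = COGS $8,715 + ending $2,950

Ending inventory = $2,950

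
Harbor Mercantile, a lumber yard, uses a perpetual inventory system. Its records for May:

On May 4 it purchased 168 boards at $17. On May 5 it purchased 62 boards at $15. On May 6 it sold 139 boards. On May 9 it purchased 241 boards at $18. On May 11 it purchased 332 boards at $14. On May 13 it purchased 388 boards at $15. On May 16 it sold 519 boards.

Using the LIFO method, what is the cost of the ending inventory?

Ending inventory = $8,699

May 6, 139 sold [LIFO — newest first]: 62 @ $15 + 77 @ $17 = $2,239
May 16, 519 sold [LIFO — newest first]: 388 @ $15 + 131 @ $14 = $7,654
Total COGS = $2,239 + $7,654 = $9,893
Ending inventory: 91 @ $17 + 241 @ $18 + 201 @ $14 = $8,699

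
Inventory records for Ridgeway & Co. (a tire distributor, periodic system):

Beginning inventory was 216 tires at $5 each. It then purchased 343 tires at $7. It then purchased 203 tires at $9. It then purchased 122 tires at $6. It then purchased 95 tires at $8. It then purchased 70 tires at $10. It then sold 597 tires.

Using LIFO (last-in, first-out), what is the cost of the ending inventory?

Ending inventory = $2,732

Sale 1 (597) [LIFO — newest first]: 70 @ $10 + 95 @ $8 + 122 @ $6 + 203 @ $9 + 107 @ $7 = $4,768
Ending inventory: 216 @ $5 + 236 @ $7 = $2,732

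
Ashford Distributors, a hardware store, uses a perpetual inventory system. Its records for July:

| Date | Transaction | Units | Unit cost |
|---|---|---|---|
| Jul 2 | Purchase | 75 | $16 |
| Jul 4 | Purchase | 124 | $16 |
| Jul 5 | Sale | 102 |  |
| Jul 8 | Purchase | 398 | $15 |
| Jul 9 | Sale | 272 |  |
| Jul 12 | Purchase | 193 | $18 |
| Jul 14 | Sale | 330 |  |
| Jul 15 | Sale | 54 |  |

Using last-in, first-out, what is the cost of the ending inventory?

Ending inventory = $512

Jul 5, 102 sold [LIFO — newest first]: 102 @ $16 = $1,632
Jul 9, 272 sold [LIFO — newest first]: 272 @ $15 = $4,080
Jul 14, 330 sold [LIFO — newest first]: 193 @ $18 + 126 @ $15 + 11 @ $16 = $5,540
Jul 15, 54 sold [LIFO — newest first]: 11 @ $16 + 43 @ $16 = $864
Total COGS = $1,632 + $4,080 + $5,540 + $864 = $12,116
Ending inventory: 32 @ $16 = $512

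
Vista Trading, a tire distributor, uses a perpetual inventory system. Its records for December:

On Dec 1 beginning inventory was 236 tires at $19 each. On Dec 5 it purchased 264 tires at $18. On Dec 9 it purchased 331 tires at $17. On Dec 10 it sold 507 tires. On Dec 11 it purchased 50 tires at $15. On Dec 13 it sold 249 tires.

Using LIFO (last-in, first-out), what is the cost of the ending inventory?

Dec 10, 507 sold [LIFO — newest first]: 331 @ $17 + 176 @ $18 = $8,795
Dec 13, 249 sold [LIFO — newest first]: 50 @ $15 + 88 @ $18 + 111 @ $19 = $4,443
Total COGS = $8,795 + $4,443 = $13,238
Ending inventory: 125 @ $19 = $2,375

Ending inventory = $2,375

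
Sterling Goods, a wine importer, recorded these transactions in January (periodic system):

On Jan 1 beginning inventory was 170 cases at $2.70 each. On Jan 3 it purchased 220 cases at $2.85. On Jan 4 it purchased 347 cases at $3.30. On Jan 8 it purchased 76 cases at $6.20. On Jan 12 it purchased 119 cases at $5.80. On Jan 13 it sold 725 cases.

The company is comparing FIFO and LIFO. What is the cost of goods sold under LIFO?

COGS = $2,828.05

FIFO COGS: 170 @ $2.70 + 220 @ $2.85 + 335 @ $3.30 = $2,191.50
LIFO COGS: 119 @ $5.80 + 76 @ $6.20 + 347 @ $3.30 + 183 @ $2.85 = $2,828.05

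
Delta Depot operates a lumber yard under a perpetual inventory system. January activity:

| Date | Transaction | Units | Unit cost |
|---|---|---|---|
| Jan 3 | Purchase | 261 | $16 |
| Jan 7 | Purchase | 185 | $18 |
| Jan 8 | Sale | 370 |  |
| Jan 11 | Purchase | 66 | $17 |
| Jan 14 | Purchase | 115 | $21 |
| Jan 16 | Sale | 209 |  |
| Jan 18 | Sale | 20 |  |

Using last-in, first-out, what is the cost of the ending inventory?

Ending inventory = $448

Jan 8, 370 sold [LIFO — newest first]: 185 @ $18 + 185 @ $16 = $6,290
Jan 16, 209 sold [LIFO — newest first]: 115 @ $21 + 66 @ $17 + 28 @ $16 = $3,985
Jan 18, 20 sold [LIFO — newest first]: 20 @ $16 = $320
Total COGS = $6,290 + $3,985 + $320 = $10,595
Ending inventory: 28 @ $16 = $448
Check: goods available $11,043 = COGS $10,595 + ending $448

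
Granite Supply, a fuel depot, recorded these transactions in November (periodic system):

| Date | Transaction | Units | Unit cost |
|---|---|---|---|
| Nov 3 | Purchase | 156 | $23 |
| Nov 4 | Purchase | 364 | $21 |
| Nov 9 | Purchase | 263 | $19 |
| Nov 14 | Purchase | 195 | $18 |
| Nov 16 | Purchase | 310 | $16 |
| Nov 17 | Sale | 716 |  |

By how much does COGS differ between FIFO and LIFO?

$2,477

FIFO COGS: 156 @ $23 + 364 @ $21 + 196 @ $19 = $14,956
LIFO COGS: 310 @ $16 + 195 @ $18 + 211 @ $19 = $12,479
Difference = |$14,956 − $12,479| = $2,477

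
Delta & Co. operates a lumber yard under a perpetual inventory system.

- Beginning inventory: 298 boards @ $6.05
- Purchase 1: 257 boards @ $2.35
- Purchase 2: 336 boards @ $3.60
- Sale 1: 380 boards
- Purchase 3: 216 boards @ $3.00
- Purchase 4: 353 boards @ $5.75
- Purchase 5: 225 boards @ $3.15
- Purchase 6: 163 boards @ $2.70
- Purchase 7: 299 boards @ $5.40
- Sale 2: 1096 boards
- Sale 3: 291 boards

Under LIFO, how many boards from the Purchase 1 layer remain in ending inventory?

82

Sale 1 (380) [LIFO — newest first]: 336 @ $3.60 + 44 @ $2.35 = $1,313.00
Sale 2 (1096) [LIFO — newest first]: 299 @ $5.40 + 163 @ $2.70 + 225 @ $3.15 + 353 @ $5.75 + 56 @ $3.00 = $4,961.20
Sale 3 (291) [LIFO — newest first]: 160 @ $3.00 + 131 @ $2.35 = $787.85
Total COGS = $1,313.00 + $4,961.20 + $787.85 = $7,062.05
Ending inventory: 298 @ $6.05 + 82 @ $2.35 = $1,995.60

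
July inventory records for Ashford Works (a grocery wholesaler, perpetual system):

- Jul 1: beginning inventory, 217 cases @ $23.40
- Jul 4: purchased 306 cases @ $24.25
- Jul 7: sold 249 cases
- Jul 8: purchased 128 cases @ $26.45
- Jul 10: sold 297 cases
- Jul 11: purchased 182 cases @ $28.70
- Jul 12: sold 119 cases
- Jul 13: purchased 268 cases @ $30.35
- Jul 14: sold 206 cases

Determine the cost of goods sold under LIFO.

COGS = $23,094.30

Jul 7, 249 sold [LIFO — newest first]: 249 @ $24.25 = $6,038.25
Jul 10, 297 sold [LIFO — newest first]: 128 @ $26.45 + 57 @ $24.25 + 112 @ $23.40 = $7,388.65
Jul 12, 119 sold [LIFO — newest first]: 119 @ $28.70 = $3,415.30
Jul 14, 206 sold [LIFO — newest first]: 206 @ $30.35 = $6,252.10
Total COGS = $6,038.25 + $7,388.65 + $3,415.30 + $6,252.10 = $23,094.30
Ending inventory: 105 @ $23.40 + 63 @ $28.70 + 62 @ $30.35 = $6,146.80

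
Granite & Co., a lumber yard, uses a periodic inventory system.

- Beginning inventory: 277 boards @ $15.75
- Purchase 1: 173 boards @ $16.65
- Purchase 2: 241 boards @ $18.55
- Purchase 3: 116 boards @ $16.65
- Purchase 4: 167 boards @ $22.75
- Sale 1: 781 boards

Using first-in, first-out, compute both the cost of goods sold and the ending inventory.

COGS = $13,212.25; ending inventory = $4,232.15

Sale 1 (781) [FIFO — oldest first]: 277 @ $15.75 + 173 @ $16.65 + 241 @ $18.55 + 90 @ $16.65 = $13,212.25
Ending inventory: 26 @ $16.65 + 167 @ $22.75 = $4,232.15
Check: goods available $17,444.40 = COGS $13,212.25 + ending $4,232.15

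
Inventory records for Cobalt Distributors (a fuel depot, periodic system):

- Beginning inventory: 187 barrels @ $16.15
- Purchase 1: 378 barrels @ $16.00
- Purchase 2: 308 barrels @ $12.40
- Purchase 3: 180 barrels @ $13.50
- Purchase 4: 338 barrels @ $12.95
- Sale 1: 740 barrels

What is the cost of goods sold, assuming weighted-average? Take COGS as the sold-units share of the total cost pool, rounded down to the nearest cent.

COGS = $10,477.22

Sale 1, sell 740: 740/1391 × $19,694.35 → $10,477.22
Ending inventory (cost pool remaining) = $9,217.13
Check: goods available $19,694.35 = COGS $10,477.22 + ending $9,217.13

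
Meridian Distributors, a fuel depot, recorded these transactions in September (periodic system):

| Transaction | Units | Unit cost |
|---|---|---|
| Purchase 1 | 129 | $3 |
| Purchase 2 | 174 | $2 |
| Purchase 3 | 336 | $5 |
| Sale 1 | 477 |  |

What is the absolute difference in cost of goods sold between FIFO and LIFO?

$357

FIFO COGS: 129 @ $3 + 174 @ $2 + 174 @ $5 = $1,605
LIFO COGS: 336 @ $5 + 141 @ $2 = $1,962
Difference = |$1,605 − $1,962| = $357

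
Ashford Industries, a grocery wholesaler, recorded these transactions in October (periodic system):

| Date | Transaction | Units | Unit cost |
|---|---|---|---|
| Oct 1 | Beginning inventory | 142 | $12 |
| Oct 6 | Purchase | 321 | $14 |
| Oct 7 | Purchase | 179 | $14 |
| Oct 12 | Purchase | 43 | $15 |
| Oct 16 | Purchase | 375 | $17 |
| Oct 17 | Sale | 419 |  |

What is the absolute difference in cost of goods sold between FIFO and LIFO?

$1,452

FIFO COGS: 142 @ $12 + 277 @ $14 = $5,582
LIFO COGS: 375 @ $17 + 43 @ $15 + 1 @ $14 = $7,034
Difference = |$5,582 − $7,034| = $1,452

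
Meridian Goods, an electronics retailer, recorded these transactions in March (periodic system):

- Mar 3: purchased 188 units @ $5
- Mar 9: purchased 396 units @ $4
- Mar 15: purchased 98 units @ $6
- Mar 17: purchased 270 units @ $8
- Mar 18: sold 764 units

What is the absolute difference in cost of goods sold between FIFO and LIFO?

$564

FIFO COGS: 188 @ $5 + 396 @ $4 + 98 @ $6 + 82 @ $8 = $3,768
LIFO COGS: 270 @ $8 + 98 @ $6 + 396 @ $4 = $4,332
Difference = |$3,768 − $4,332| = $564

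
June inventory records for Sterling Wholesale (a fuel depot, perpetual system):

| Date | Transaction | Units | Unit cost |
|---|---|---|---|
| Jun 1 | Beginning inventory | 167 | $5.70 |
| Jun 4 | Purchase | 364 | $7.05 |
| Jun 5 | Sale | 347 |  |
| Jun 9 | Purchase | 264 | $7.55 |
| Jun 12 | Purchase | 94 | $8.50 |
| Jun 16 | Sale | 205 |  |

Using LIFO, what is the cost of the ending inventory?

Jun 5, 347 sold [LIFO — newest first]: 347 @ $7.05 = $2,446.35
Jun 16, 205 sold [LIFO — newest first]: 94 @ $8.50 + 111 @ $7.55 = $1,637.05
Total COGS = $2,446.35 + $1,637.05 = $4,083.40
Ending inventory: 167 @ $5.70 + 17 @ $7.05 + 153 @ $7.55 = $2,226.90

Ending inventory = $2,226.90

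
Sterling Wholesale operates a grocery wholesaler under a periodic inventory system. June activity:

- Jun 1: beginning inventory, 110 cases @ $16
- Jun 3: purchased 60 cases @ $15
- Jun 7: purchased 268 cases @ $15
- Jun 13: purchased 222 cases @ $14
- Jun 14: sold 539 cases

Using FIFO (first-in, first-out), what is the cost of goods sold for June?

COGS = $8,094

Jun 14, 539 sold [FIFO — oldest first]: 110 @ $16 + 60 @ $15 + 268 @ $15 + 101 @ $14 = $8,094
Ending inventory: 121 @ $14 = $1,694
Check: goods available $9,788 = COGS $8,094 + ending $1,694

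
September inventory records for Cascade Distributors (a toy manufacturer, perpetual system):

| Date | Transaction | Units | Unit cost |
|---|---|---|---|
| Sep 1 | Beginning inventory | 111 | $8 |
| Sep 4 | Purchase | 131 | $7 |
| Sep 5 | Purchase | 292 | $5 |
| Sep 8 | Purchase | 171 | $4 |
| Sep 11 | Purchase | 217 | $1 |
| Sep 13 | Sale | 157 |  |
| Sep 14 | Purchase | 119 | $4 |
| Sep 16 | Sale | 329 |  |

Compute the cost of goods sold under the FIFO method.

Sep 13, 157 sold [FIFO — oldest first]: 111 @ $8 + 46 @ $7 = $1,210
Sep 16, 329 sold [FIFO — oldest first]: 85 @ $7 + 244 @ $5 = $1,815
Total COGS = $1,210 + $1,815 = $3,025
Ending inventory: 48 @ $5 + 171 @ $4 + 217 @ $1 + 119 @ $4 = $1,617
Check: goods available $4,642 = COGS $3,025 + ending $1,617

COGS = $3,025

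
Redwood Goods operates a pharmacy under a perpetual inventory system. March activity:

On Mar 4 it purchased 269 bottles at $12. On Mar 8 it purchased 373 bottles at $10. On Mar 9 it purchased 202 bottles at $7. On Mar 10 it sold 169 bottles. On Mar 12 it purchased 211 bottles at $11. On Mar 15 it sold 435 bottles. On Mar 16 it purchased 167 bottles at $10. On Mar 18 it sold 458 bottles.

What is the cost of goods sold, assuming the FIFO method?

COGS = $10,763

Mar 10, 169 sold [FIFO — oldest first]: 169 @ $12 = $2,028
Mar 15, 435 sold [FIFO — oldest first]: 100 @ $12 + 335 @ $10 = $4,550
Mar 18, 458 sold [FIFO — oldest first]: 38 @ $10 + 202 @ $7 + 211 @ $11 + 7 @ $10 = $4,185
Total COGS = $2,028 + $4,550 + $4,185 = $10,763
Ending inventory: 160 @ $10 = $1,600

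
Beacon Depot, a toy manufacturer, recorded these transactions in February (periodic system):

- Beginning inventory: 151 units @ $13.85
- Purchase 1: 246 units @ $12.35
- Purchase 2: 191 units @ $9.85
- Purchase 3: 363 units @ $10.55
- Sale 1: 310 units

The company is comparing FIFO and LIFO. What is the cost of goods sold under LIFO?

COGS = $3,270.50

FIFO COGS: 151 @ $13.85 + 159 @ $12.35 = $4,055.00
LIFO COGS: 310 @ $10.55 = $3,270.50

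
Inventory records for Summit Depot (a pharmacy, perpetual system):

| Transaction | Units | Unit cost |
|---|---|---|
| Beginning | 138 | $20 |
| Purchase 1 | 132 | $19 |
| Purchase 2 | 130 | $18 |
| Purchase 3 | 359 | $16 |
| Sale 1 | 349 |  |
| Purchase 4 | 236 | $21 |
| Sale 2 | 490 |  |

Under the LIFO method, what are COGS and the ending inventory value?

COGS = $15,206; ending inventory = $3,102

Sale 1 (349) [LIFO — newest first]: 349 @ $16 = $5,584
Sale 2 (490) [LIFO — newest first]: 236 @ $21 + 10 @ $16 + 130 @ $18 + 114 @ $19 = $9,622
Total COGS = $5,584 + $9,622 = $15,206
Ending inventory: 138 @ $20 + 18 @ $19 = $3,102
Check: goods available $18,308 = COGS $15,206 + ending $3,102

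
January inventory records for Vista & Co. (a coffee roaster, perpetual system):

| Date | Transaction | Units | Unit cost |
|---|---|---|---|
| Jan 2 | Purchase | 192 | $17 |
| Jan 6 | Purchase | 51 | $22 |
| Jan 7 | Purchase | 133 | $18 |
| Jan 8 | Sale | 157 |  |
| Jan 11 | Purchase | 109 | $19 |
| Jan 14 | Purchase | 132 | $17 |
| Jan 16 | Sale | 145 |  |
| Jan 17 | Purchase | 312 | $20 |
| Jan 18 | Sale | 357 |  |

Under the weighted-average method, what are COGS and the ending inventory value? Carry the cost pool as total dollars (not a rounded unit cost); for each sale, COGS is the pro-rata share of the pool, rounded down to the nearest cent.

After Jan 2: 192 on hand, pool $3,264.00 (≈ $17.0000 each)
After Jan 6: 243 on hand, pool $4,386.00 (≈ $18.0494 each)
After Jan 7: 376 on hand, pool $6,780.00 (≈ $18.0319 each)
Jan 8, sell 157: 157/376 × $6,780.00 → $2,831.01
After Jan 11: 328 on hand, pool $6,019.99 (≈ $18.3536 each)
After Jan 14: 460 on hand, pool $8,263.99 (≈ $17.9652 each)
Jan 16, sell 145: 145/460 × $8,263.99 → $2,604.95
After Jan 17: 627 on hand, pool $11,899.04 (≈ $18.9777 each)
Jan 18, sell 357: 357/627 × $11,899.04 → $6,775.05
Total COGS = $2,831.01 + $2,604.95 + $6,775.05 = $12,211.01
Ending inventory (cost pool remaining) = $5,123.99

COGS = $12,211.01; ending inventory = $5,123.99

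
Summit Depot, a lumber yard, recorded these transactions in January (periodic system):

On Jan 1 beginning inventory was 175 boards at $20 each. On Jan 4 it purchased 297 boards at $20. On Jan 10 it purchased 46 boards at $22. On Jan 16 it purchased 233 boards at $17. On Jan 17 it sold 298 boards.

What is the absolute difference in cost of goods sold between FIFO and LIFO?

$607

FIFO COGS: 175 @ $20 + 123 @ $20 = $5,960
LIFO COGS: 233 @ $17 + 46 @ $22 + 19 @ $20 = $5,353
Difference = |$5,960 − $5,353| = $607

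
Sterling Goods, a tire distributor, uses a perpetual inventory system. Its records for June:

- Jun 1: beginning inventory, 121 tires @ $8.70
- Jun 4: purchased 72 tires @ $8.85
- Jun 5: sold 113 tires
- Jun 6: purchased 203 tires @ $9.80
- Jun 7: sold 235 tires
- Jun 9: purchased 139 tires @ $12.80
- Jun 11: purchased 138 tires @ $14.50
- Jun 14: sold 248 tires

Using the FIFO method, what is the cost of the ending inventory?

Ending inventory = $1,116.50

Jun 5, 113 sold [FIFO — oldest first]: 113 @ $8.70 = $983.10
Jun 7, 235 sold [FIFO — oldest first]: 8 @ $8.70 + 72 @ $8.85 + 155 @ $9.80 = $2,225.80
Jun 14, 248 sold [FIFO — oldest first]: 48 @ $9.80 + 139 @ $12.80 + 61 @ $14.50 = $3,134.10
Total COGS = $983.10 + $2,225.80 + $3,134.10 = $6,343.00
Ending inventory: 77 @ $14.50 = $1,116.50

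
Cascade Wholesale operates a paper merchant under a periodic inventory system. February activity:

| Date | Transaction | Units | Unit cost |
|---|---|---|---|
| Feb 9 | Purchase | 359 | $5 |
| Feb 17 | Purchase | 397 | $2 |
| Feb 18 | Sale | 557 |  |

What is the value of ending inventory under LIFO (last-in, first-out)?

Ending inventory = $995

Feb 18, 557 sold [LIFO — newest first]: 397 @ $2 + 160 @ $5 = $1,594
Ending inventory: 199 @ $5 = $995
Check: goods available $2,589 = COGS $1,594 + ending $995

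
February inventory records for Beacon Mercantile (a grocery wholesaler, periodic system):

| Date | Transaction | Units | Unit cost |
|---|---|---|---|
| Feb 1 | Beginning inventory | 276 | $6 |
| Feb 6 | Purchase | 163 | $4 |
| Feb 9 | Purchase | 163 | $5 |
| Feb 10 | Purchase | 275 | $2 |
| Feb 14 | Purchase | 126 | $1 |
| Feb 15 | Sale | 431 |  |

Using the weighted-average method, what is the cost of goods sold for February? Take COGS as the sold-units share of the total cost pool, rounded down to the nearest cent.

Feb 15, sell 431: 431/1003 × $3,799.00 → $1,632.47
Ending inventory (cost pool remaining) = $2,166.53

COGS = $1,632.47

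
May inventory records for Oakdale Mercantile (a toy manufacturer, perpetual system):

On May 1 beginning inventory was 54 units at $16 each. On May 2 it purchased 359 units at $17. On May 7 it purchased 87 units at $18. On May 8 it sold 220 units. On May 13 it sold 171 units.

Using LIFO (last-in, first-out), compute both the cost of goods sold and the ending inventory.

May 8, 220 sold [LIFO — newest first]: 87 @ $18 + 133 @ $17 = $3,827
May 13, 171 sold [LIFO — newest first]: 171 @ $17 = $2,907
Total COGS = $3,827 + $2,907 = $6,734
Ending inventory: 54 @ $16 + 55 @ $17 = $1,799
Check: goods available $8,533 = COGS $6,734 + ending $1,799

COGS = $6,734; ending inventory = $1,799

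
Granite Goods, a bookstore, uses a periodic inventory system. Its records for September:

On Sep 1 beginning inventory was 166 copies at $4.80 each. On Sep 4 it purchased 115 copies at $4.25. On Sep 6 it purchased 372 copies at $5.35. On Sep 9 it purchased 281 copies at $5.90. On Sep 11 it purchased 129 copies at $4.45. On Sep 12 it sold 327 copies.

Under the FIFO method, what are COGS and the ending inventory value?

Sep 12, 327 sold [FIFO — oldest first]: 166 @ $4.80 + 115 @ $4.25 + 46 @ $5.35 = $1,531.65
Ending inventory: 326 @ $5.35 + 281 @ $5.90 + 129 @ $4.45 = $3,976.05

COGS = $1,531.65; ending inventory = $3,976.05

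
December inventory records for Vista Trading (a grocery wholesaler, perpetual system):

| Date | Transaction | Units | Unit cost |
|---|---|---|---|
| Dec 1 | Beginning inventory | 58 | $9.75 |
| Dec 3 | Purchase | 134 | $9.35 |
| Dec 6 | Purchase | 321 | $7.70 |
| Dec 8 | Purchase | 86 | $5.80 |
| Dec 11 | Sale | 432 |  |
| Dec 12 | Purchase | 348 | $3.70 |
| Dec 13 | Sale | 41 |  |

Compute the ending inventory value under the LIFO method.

Dec 11, 432 sold [LIFO — newest first]: 86 @ $5.80 + 321 @ $7.70 + 25 @ $9.35 = $3,204.25
Dec 13, 41 sold [LIFO — newest first]: 41 @ $3.70 = $151.70
Total COGS = $3,204.25 + $151.70 = $3,355.95
Ending inventory: 58 @ $9.75 + 109 @ $9.35 + 307 @ $3.70 = $2,720.55

Ending inventory = $2,720.55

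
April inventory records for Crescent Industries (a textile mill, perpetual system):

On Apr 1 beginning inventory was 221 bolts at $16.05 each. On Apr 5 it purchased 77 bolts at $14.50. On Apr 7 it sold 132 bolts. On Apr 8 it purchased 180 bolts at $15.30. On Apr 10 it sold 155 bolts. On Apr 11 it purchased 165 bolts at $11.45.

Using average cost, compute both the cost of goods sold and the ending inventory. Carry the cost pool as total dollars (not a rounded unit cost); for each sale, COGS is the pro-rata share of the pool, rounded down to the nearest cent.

After Apr 1: 221 on hand, pool $3,547.05 (≈ $16.0500 each)
After Apr 5: 298 on hand, pool $4,663.55 (≈ $15.6495 each)
Apr 7, sell 132: 132/298 × $4,663.55 → $2,065.73
After Apr 8: 346 on hand, pool $5,351.82 (≈ $15.4677 each)
Apr 10, sell 155: 155/346 × $5,351.82 → $2,397.49
After Apr 11: 356 on hand, pool $4,843.58 (≈ $13.6056 each)
Total COGS = $2,065.73 + $2,397.49 = $4,463.22
Ending inventory (cost pool remaining) = $4,843.58
Check: goods available $9,306.80 = COGS $4,463.22 + ending $4,843.58

COGS = $4,463.22; ending inventory = $4,843.58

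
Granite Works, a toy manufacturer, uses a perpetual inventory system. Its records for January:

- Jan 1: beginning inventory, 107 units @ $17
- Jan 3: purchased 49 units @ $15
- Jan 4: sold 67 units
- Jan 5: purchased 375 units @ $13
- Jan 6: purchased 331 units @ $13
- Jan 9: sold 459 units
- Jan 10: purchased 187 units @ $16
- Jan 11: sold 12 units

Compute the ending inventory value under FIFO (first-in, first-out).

Jan 4, 67 sold [FIFO — oldest first]: 67 @ $17 = $1,139
Jan 9, 459 sold [FIFO — oldest first]: 40 @ $17 + 49 @ $15 + 370 @ $13 = $6,225
Jan 11, 12 sold [FIFO — oldest first]: 5 @ $13 + 7 @ $13 = $156
Total COGS = $1,139 + $6,225 + $156 = $7,520
Ending inventory: 324 @ $13 + 187 @ $16 = $7,204

Ending inventory = $7,204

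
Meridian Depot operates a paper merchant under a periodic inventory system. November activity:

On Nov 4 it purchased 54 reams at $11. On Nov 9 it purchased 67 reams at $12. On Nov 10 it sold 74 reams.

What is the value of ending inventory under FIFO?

Nov 10, 74 sold [FIFO — oldest first]: 54 @ $11 + 20 @ $12 = $834
Ending inventory: 47 @ $12 = $564
Check: goods available $1,398 = COGS $834 + ending $564

Ending inventory = $564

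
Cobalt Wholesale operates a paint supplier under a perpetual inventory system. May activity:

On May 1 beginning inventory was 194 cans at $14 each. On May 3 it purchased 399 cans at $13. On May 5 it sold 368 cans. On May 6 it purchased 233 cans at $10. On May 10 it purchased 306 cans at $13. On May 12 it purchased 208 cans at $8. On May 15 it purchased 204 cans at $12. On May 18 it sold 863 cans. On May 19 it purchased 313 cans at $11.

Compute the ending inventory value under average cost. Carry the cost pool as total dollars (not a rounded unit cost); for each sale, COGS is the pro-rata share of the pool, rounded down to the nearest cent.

After May 1: 194 on hand, pool $2,716.00 (≈ $14.0000 each)
After May 3: 593 on hand, pool $7,903.00 (≈ $13.3272 each)
May 5, sell 368: 368/593 × $7,903.00 → $4,904.39
After May 6: 458 on hand, pool $5,328.61 (≈ $11.6345 each)
After May 10: 764 on hand, pool $9,306.61 (≈ $12.1814 each)
After May 12: 972 on hand, pool $10,970.61 (≈ $11.2866 each)
After May 15: 1176 on hand, pool $13,418.61 (≈ $11.4104 each)
May 18, sell 863: 863/1176 × $13,418.61 → $9,847.16
After May 19: 626 on hand, pool $7,014.45 (≈ $11.2052 each)
Total COGS = $4,904.39 + $9,847.16 = $14,751.55
Ending inventory (cost pool remaining) = $7,014.45
Check: goods available $21,766.00 = COGS $14,751.55 + ending $7,014.45

Ending inventory = $7,014.45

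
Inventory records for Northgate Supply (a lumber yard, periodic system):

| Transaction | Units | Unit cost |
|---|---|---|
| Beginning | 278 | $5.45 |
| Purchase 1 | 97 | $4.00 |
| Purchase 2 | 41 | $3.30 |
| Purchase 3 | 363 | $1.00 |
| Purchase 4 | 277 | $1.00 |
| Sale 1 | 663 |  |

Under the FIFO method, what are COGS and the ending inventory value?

COGS = $2,285.40; ending inventory = $393.00

Sale 1 (663) [FIFO — oldest first]: 278 @ $5.45 + 97 @ $4.00 + 41 @ $3.30 + 247 @ $1.00 = $2,285.40
Ending inventory: 116 @ $1.00 + 277 @ $1.00 = $393.00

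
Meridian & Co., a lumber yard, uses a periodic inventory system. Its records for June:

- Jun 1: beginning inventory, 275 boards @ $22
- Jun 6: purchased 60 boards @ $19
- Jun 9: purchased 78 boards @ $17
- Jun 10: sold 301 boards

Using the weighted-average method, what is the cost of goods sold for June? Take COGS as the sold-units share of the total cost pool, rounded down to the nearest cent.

Jun 10, sell 301: 301/413 × $8,516.00 → $6,206.57
Ending inventory (cost pool remaining) = $2,309.43

COGS = $6,206.57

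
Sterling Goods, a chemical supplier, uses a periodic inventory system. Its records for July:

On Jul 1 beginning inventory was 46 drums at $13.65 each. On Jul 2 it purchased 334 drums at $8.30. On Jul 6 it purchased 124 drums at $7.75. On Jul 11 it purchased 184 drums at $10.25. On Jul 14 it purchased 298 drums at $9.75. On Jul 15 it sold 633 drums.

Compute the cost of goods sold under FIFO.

COGS = $5,683.35

Jul 15, 633 sold [FIFO — oldest first]: 46 @ $13.65 + 334 @ $8.30 + 124 @ $7.75 + 129 @ $10.25 = $5,683.35
Ending inventory: 55 @ $10.25 + 298 @ $9.75 = $3,469.25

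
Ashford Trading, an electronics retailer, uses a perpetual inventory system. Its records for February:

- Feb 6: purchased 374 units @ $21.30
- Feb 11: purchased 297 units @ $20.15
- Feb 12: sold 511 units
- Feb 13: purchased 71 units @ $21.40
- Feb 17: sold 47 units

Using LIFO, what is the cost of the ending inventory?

Ending inventory = $3,921.60

Feb 12, 511 sold [LIFO — newest first]: 297 @ $20.15 + 214 @ $21.30 = $10,542.75
Feb 17, 47 sold [LIFO — newest first]: 47 @ $21.40 = $1,005.80
Total COGS = $10,542.75 + $1,005.80 = $11,548.55
Ending inventory: 160 @ $21.30 + 24 @ $21.40 = $3,921.60
Check: goods available $15,470.15 = COGS $11,548.55 + ending $3,921.60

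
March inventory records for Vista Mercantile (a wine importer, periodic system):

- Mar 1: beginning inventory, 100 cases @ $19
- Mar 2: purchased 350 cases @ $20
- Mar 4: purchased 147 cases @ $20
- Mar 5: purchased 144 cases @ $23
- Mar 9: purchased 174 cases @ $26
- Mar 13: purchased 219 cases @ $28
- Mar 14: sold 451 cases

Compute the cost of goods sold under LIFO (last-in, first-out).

Mar 14, 451 sold [LIFO — newest first]: 219 @ $28 + 174 @ $26 + 58 @ $23 = $11,990
Ending inventory: 100 @ $19 + 350 @ $20 + 147 @ $20 + 86 @ $23 = $13,818
Check: goods available $25,808 = COGS $11,990 + ending $13,818

COGS = $11,990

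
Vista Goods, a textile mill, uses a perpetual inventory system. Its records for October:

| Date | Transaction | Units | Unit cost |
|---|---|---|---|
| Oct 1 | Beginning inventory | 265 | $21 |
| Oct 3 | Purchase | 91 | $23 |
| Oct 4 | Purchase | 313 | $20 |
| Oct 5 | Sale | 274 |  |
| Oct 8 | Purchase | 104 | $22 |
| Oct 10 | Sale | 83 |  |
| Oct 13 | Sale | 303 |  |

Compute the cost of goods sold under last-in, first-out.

Oct 5, 274 sold [LIFO — newest first]: 274 @ $20 = $5,480
Oct 10, 83 sold [LIFO — newest first]: 83 @ $22 = $1,826
Oct 13, 303 sold [LIFO — newest first]: 21 @ $22 + 39 @ $20 + 91 @ $23 + 152 @ $21 = $6,527
Total COGS = $5,480 + $1,826 + $6,527 = $13,833
Ending inventory: 113 @ $21 = $2,373

COGS = $13,833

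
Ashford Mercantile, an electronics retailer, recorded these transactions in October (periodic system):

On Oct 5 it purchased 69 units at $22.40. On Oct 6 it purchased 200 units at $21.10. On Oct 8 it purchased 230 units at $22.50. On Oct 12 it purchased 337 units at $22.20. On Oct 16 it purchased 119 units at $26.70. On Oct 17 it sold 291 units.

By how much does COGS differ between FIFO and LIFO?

$735.10

FIFO COGS: 69 @ $22.40 + 200 @ $21.10 + 22 @ $22.50 = $6,260.60
LIFO COGS: 119 @ $26.70 + 172 @ $22.20 = $6,995.70
Difference = |$6,260.60 − $6,995.70| = $735.10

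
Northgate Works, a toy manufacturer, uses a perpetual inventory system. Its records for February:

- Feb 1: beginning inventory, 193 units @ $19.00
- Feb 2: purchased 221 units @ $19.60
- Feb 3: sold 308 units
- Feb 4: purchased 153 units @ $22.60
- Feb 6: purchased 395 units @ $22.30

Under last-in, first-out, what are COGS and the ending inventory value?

Feb 3, 308 sold [LIFO — newest first]: 221 @ $19.60 + 87 @ $19.00 = $5,984.60
Ending inventory: 106 @ $19.00 + 153 @ $22.60 + 395 @ $22.30 = $14,280.30
Check: goods available $20,264.90 = COGS $5,984.60 + ending $14,280.30

COGS = $5,984.60; ending inventory = $14,280.30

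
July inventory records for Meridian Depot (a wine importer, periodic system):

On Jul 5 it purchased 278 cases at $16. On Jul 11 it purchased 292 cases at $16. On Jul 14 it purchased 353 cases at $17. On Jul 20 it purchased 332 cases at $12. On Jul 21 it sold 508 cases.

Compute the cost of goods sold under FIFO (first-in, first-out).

Jul 21, 508 sold [FIFO — oldest first]: 278 @ $16 + 230 @ $16 = $8,128
Ending inventory: 62 @ $16 + 353 @ $17 + 332 @ $12 = $10,977
Check: goods available $19,105 = COGS $8,128 + ending $10,977

COGS = $8,128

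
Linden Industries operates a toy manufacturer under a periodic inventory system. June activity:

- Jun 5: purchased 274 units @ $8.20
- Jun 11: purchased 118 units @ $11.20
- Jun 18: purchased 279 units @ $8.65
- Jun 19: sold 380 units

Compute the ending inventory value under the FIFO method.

Jun 19, 380 sold [FIFO — oldest first]: 274 @ $8.20 + 106 @ $11.20 = $3,434.00
Ending inventory: 12 @ $11.20 + 279 @ $8.65 = $2,547.75
Check: goods available $5,981.75 = COGS $3,434.00 + ending $2,547.75

Ending inventory = $2,547.75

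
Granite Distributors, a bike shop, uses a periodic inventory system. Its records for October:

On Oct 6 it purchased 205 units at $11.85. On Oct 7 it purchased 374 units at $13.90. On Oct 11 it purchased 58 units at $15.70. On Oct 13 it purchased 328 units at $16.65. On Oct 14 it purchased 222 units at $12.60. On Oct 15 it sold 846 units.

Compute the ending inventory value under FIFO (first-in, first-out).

Oct 15, 846 sold [FIFO — oldest first]: 205 @ $11.85 + 374 @ $13.90 + 58 @ $15.70 + 209 @ $16.65 = $12,018.30
Ending inventory: 119 @ $16.65 + 222 @ $12.60 = $4,778.55
Check: goods available $16,796.85 = COGS $12,018.30 + ending $4,778.55

Ending inventory = $4,778.55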